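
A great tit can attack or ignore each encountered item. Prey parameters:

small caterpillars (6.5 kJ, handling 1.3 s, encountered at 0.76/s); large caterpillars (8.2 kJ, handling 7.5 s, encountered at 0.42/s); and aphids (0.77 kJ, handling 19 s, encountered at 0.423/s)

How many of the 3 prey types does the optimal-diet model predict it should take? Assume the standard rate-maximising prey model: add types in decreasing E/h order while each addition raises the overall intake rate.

Profitabilities (E/h, kJ/s): small caterpillars 5, large caterpillars 1.09, aphids 0.0405. Add prey in this order while the next type's profitability exceeds the intake rate on those already taken.
Rate on top 1: 2.485. large caterpillars: 1.09 < 2.485 → exclude; stop.
Optimal diet: small caterpillars — 1 of 3 types.

1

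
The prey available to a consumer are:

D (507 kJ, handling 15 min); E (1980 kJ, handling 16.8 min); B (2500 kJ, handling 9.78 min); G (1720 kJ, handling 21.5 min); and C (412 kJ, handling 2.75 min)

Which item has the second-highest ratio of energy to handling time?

In descending order of E/h:
B: 2500/9.78 = 256 kJ/min
C: 412/2.75 = 150 kJ/min
E: 1980/16.8 = 118 kJ/min
G: 1720/21.5 = 80 kJ/min
D: 507/15 = 33.8 kJ/min

C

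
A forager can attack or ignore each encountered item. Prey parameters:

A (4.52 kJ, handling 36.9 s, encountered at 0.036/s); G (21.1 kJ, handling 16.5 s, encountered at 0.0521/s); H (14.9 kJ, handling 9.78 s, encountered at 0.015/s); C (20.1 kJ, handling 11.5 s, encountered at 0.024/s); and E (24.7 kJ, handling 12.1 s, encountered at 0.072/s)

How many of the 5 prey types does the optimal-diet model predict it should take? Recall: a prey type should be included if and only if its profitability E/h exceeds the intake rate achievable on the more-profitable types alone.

Rank by E/h (kJ/s): E 2.04, C 1.75, H 1.52, G 1.28, A 0.122. Include each in turn until the next type's E/h falls below the running intake rate.
Rate on top 1: 0.9504. C: 1.75 > 0.9504 → include.
Rate on top 2: 1.053. H: 1.52 > 1.053 → include.
Rate on top 3: 1.083. G: 1.28 > 1.083 → include.
Rate on top 4: 1.136. A: 0.122 < 1.136 → exclude; stop.
Optimal diet: E, C, H, G — 4 of 5 types.

4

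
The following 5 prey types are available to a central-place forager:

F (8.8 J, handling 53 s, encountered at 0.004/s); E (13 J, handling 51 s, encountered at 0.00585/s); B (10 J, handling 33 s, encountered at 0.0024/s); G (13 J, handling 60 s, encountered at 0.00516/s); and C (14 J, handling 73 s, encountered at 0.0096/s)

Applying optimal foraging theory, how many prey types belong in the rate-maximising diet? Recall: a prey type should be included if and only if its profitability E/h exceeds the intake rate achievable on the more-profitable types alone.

Rank by E/h (J/s): B 0.303, E 0.255, G 0.217, C 0.192, F 0.166. Include each in turn until the next type's E/h falls below the running intake rate.
Rate on top 1: 0.02224. E: 0.255 > 0.02224 → include.
Rate on top 2: 0.07263. G: 0.217 > 0.07263 → include.
Rate on top 3: 0.09906. C: 0.192 > 0.09906 → include.
Rate on top 4: 0.1263. F: 0.166 > 0.1263 → include.
Optimal diet: B, E, G, C, F — 5 of 5 types.

5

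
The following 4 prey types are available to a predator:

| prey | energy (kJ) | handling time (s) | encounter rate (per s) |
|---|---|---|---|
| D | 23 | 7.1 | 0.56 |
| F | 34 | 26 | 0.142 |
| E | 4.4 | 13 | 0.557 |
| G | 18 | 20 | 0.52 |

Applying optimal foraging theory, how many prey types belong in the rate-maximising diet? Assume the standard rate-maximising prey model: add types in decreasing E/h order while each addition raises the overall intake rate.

1

Rank by E/h (kJ/s): D 3.24, F 1.31, G 0.9, E 0.338. Include each in turn until the next type's E/h falls below the running intake rate.
Rate on top 1: 2.588. F: 1.31 < 2.588 → exclude; stop.
Optimal diet: D — 1 of 4 types.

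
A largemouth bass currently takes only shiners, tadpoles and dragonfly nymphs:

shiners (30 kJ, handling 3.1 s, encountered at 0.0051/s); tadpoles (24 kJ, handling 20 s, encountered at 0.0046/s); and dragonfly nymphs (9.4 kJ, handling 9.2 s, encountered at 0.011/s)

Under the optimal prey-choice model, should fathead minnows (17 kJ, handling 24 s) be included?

Yes

Current rate: (0.0051×30 + 0.0046×24 + 0.011×9.4)/(1 + 0.0051×3.1 + 0.0046×20 + 0.011×9.2) = 0.3034 kJ/s.
fathead minnows: E/h = 17/24 = 0.7083 kJ/s.
Since 0.7083 > R, including fathead minnows increases the long-run rate.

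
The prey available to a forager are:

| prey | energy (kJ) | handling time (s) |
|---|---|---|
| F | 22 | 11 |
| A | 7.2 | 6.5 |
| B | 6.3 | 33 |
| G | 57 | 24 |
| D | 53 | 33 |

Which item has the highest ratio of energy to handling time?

In descending order of E/h:
G: 57/24 = 2.38 kJ/s
F: 22/11 = 2 kJ/s
D: 53/33 = 1.61 kJ/s
A: 7.2/6.5 = 1.11 kJ/s
B: 6.3/33 = 0.191 kJ/s

G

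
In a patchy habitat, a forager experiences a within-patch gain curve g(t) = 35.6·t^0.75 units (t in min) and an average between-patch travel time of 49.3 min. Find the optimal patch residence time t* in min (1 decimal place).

147.9 min

Maximise g(t)/(T+t): set derivative to zero → g'(t)(T+t) = g(t).
g'(t) = 0.75·35.6·t^-0.25. Setting 0.75·35.6·t^-0.25 = 35.6·t^0.75/(49.3+t) gives 0.75(49.3+t) = t, so 0.25·t = 0.75×49.3.
t* = 0.75×49.3/0.25 = 147.9 min.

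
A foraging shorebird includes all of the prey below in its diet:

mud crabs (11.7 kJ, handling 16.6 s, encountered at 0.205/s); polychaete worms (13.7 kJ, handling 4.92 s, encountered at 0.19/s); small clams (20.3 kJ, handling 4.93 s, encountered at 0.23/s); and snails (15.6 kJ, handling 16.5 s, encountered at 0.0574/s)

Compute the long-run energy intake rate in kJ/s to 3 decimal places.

1.424 kJ/s

R = Σλ_iE_i / (1 + Σλ_ih_i)
Numerator: 0.205×11.7 + 0.19×13.7 + 0.23×20.3 + 0.0574×15.6 = 10.57
Denominator: 1 + 0.205×16.6 + 0.19×4.92 + 0.23×4.93 + 0.0574×16.5 = 7.419
R = 10.57/7.419 = 1.424 kJ/s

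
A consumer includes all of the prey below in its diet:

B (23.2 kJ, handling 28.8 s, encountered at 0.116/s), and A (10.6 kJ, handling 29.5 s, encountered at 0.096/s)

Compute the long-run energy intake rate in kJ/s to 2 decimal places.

0.52 kJ/s

R = (0.116×23.2 + 0.096×10.6) / (1 + 0.116×28.8 + 0.096×29.5) = 3.709/7.173 = 0.5171 kJ/s.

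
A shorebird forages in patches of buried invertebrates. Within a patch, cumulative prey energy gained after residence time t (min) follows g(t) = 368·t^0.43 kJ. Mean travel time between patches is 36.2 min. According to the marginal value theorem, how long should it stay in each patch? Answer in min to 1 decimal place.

By the marginal value theorem, leave when the instantaneous gain rate g'(t) equals the habitat-wide average g(t)/(T + t).
g'(t) = 0.43·368·t^-0.57. Setting 0.43·368·t^-0.57 = 368·t^0.43/(36.2+t) gives 0.43(36.2+t) = t, so 0.57·t = 0.43×36.2.
t* = 0.43×36.2/0.57 = 27.31 min.

27.3 min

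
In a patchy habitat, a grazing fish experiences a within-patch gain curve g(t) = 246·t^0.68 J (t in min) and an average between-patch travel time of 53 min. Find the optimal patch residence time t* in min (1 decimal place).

112.6 min

Maximise g(t)/(T+t): set derivative to zero → g'(t)(T+t) = g(t).
g'(t) = 0.68·246·t^-0.32. Setting 0.68·246·t^-0.32 = 246·t^0.68/(53+t) gives 0.68(53+t) = t, so 0.32·t = 0.68×53.
t* = 0.68×53/0.32 = 112.6 min.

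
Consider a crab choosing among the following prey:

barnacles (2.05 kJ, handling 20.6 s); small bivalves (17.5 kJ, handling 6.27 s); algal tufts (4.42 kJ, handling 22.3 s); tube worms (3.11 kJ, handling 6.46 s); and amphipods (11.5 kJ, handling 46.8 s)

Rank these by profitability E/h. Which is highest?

small bivalves

Profitability E/h (kJ/s): barnacles = 2.05/20.6 = 0.0995, small bivalves = 17.5/6.27 = 2.79, algal tufts = 4.42/22.3 = 0.198, tube worms = 3.11/6.46 = 0.481, amphipods = 11.5/46.8 = 0.246.
Ranked: small bivalves > tube worms > amphipods > algal tufts > barnacles.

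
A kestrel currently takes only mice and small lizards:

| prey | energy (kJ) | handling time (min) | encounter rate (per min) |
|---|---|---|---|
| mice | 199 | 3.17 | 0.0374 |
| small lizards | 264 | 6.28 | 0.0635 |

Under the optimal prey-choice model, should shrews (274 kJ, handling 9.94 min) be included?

Yes

On mice and small lizards alone, R = ΣλE/(1+Σλh) = 24.21/1.517 = 15.95 kJ/min.
Profitability of shrews: 274/9.94 = 27.57 kJ/min.
Since 27.57 > R, including shrews increases the long-run rate.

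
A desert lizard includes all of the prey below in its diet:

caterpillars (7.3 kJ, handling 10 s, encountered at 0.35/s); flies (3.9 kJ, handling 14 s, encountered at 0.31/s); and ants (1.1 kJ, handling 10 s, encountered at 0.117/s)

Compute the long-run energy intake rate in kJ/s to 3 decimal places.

R = Σλ_iE_i / (1 + Σλ_ih_i)
Numerator: 0.35×7.3 + 0.31×3.9 + 0.117×1.1 = 3.893
Denominator: 1 + 0.35×10 + 0.31×14 + 0.117×10 = 10.01
R = 3.893/10.01 = 0.3889 kJ/s

0.389 kJ/s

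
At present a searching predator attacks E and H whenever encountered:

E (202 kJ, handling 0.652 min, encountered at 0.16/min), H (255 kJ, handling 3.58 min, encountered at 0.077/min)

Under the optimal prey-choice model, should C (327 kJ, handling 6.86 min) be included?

On E and H alone, R = ΣλE/(1+Σλh) = 51.95/1.38 = 37.65 kJ/min.
C: E/h = 327/6.86 = 47.67 kJ/min.
Since 47.67 > R, including C increases the long-run rate.

Yes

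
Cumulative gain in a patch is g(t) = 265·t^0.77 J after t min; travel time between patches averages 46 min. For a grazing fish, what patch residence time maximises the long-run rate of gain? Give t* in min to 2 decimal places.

154.00 min

Optimal t* satisfies g'(t*) = g(t*)/(T + t*).
g'(t) = 0.77·265·t^-0.23. Setting 0.77·265·t^-0.23 = 265·t^0.77/(46+t) gives 0.77(46+t) = t, so 0.23·t = 0.77×46.
t* = 0.77×46/0.23 = 154 min.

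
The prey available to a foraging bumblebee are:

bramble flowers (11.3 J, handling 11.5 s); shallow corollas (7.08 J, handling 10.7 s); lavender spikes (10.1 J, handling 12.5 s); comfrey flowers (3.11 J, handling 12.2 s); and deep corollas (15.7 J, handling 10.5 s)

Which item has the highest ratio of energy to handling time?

In descending order of E/h:
deep corollas: 15.7/10.5 = 1.5 J/s
bramble flowers: 11.3/11.5 = 0.983 J/s
lavender spikes: 10.1/12.5 = 0.808 J/s
shallow corollas: 7.08/10.7 = 0.662 J/s
comfrey flowers: 3.11/12.2 = 0.255 J/s

deep corollas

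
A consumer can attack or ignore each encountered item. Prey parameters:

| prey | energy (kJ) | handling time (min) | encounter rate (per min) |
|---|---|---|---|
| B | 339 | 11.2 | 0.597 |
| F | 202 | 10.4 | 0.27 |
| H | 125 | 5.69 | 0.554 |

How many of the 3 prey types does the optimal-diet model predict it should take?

E/h in descending order: B 30.3, H 22, F 19.4 kJ/min. The optimal diet is the largest prefix of this list for which every included type satisfies E_i/h_i > R on the types above it.
Rate on top 1: 26.33. H: 22 < 26.33 → exclude; stop.
Optimal diet: B — 1 of 3 types.

1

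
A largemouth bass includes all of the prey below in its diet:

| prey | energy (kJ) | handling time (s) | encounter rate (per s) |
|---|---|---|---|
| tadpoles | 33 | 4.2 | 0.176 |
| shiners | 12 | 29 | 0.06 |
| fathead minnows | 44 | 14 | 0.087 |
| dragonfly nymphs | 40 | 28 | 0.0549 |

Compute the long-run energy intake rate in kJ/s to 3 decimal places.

2.013 kJ/s

R = Σλ_iE_i / (1 + Σλ_ih_i)
Numerator: 0.176×33 + 0.06×12 + 0.087×44 + 0.0549×40 = 12.55
Denominator: 1 + 0.176×4.2 + 0.06×29 + 0.087×14 + 0.0549×28 = 6.234
R = 12.55/6.234 = 2.013 kJ/s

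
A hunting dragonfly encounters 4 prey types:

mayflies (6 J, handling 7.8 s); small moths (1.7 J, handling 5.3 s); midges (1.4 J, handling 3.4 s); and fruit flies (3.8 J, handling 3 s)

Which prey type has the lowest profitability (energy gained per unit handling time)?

In descending order of E/h:
fruit flies: 3.8/3 = 1.27 J/s
mayflies: 6/7.8 = 0.769 J/s
midges: 1.4/3.4 = 0.412 J/s
small moths: 1.7/5.3 = 0.321 J/s

small moths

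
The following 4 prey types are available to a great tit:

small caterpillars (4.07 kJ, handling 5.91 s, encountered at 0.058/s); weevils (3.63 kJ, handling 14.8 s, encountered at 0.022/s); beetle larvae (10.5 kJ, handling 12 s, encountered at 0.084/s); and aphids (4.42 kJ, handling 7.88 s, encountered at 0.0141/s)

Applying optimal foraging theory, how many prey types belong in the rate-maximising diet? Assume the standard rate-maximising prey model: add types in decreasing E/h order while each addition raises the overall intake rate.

Rank by E/h (kJ/s): beetle larvae 0.875, small caterpillars 0.689, aphids 0.561, weevils 0.245. Include each in turn until the next type's E/h falls below the running intake rate.
Rate on top 1: 0.4392. small caterpillars: 0.689 > 0.4392 → include.
Rate on top 2: 0.4756. aphids: 0.561 > 0.4756 → include.
Rate on top 3: 0.4795. weevils: 0.245 < 0.4795 → exclude; stop.
Optimal diet: beetle larvae, small caterpillars, aphids — 3 of 4 types.

3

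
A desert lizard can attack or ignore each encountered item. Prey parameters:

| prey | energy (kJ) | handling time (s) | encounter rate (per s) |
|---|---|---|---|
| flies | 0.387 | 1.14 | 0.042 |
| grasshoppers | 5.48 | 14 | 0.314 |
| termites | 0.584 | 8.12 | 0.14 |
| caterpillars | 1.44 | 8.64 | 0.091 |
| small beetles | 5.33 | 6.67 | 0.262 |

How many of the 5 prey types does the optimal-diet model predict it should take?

1

Rank by E/h (kJ/s): small beetles 0.799, grasshoppers 0.391, flies 0.339, caterpillars 0.167, termites 0.0719. Include each in turn until the next type's E/h falls below the running intake rate.
Rate on top 1: 0.5083. grasshoppers: 0.391 < 0.5083 → exclude; stop.
Optimal diet: small beetles — 1 of 5 types.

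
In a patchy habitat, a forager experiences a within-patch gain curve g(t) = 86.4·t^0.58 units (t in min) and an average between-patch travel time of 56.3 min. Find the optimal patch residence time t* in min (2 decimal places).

Maximise g(t)/(T+t): set derivative to zero → g'(t)(T+t) = g(t).
g'(t) = 0.58·86.4·t^-0.42. Setting 0.58·86.4·t^-0.42 = 86.4·t^0.58/(56.3+t) gives 0.58(56.3+t) = t, so 0.42·t = 0.58×56.3.
t* = 0.58×56.3/0.42 = 77.75 min.

77.75 min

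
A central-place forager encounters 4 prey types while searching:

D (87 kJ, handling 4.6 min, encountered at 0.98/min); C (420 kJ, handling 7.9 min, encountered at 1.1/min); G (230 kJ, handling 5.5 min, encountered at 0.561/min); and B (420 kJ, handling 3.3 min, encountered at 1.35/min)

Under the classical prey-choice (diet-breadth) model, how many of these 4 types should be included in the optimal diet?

1

Profitabilities (E/h, kJ/min): B 127, C 53.2, G 41.8, D 18.9. Add prey in this order while the next type's profitability exceeds the intake rate on those already taken.
Rate on top 1: 103.9. C: 53.2 < 103.9 → exclude; stop.
Optimal diet: B — 1 of 4 types.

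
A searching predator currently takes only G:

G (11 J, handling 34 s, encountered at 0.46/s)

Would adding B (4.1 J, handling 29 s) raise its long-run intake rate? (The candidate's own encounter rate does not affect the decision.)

No

Intake rate on the current diet: R = (0.46×11) / (1 + 0.46×34) = 5.06/16.64 = 0.3041 J/s.
Profitability of B: 4.1/29 = 0.1414 J/s.
Since 0.1414 < R, time spent handling B is better spent searching.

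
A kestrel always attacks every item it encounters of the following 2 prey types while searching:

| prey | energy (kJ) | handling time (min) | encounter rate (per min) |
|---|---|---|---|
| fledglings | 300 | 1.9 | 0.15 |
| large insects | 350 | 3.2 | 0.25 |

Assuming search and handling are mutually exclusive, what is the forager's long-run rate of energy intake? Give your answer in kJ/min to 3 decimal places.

63.549 kJ/min

R = Σλ_iE_i / (1 + Σλ_ih_i)
Numerator: 0.15×300 + 0.25×350 = 132.5
Denominator: 1 + 0.15×1.9 + 0.25×3.2 = 2.085
R = 132.5/2.085 = 63.55 kJ/min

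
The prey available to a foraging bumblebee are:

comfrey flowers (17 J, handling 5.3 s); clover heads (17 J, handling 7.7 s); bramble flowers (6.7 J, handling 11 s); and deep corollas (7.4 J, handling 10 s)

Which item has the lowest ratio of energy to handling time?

Profitability E/h (J/s): comfrey flowers = 17/5.3 = 3.21, clover heads = 17/7.7 = 2.21, bramble flowers = 6.7/11 = 0.609, deep corollas = 7.4/10 = 0.74.
Ranked: comfrey flowers > clover heads > deep corollas > bramble flowers.

bramble flowers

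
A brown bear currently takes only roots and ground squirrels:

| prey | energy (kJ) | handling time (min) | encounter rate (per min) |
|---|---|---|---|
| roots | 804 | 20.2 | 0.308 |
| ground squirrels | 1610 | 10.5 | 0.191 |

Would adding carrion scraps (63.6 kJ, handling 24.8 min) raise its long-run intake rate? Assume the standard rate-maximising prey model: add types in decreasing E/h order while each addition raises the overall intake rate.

On roots and ground squirrels alone, R = ΣλE/(1+Σλh) = 555.1/9.227 = 60.16 kJ/min.
Profitability of carrion scraps: 63.6/24.8 = 2.565 kJ/min.
2.565 < 60.16, so adding carrion scraps would lower the average — exclude it.

No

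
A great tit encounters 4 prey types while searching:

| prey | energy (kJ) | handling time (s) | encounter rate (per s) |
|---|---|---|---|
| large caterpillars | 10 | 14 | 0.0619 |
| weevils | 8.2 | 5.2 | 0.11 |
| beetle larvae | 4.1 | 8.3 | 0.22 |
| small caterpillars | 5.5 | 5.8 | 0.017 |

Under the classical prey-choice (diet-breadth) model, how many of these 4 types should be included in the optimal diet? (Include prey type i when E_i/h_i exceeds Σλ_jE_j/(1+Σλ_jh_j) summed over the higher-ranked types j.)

3

Rank by E/h (kJ/s): weevils 1.58, small caterpillars 0.948, large caterpillars 0.714, beetle larvae 0.494. Include each in turn until the next type's E/h falls below the running intake rate.
Rate on top 1: 0.5738. small caterpillars: 0.948 > 0.5738 → include.
Rate on top 2: 0.5959. large caterpillars: 0.714 > 0.5959 → include.
Rate on top 3: 0.6363. beetle larvae: 0.494 < 0.6363 → exclude; stop.
Optimal diet: weevils, small caterpillars, large caterpillars — 3 of 4 types.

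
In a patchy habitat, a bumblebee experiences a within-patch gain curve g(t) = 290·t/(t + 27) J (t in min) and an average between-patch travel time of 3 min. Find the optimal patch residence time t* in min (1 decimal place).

By the marginal value theorem, leave when the instantaneous gain rate g'(t) equals the habitat-wide average g(t)/(T + t).
g'(t) = 290·27/(t + 27)². Setting 290·27/(t+27)² = 290t/[(t+27)(3+t)] gives 27(3+t) = t(t+27), so t² = 27×3 = 81.
t* = √81 = 9 min.

9.0 min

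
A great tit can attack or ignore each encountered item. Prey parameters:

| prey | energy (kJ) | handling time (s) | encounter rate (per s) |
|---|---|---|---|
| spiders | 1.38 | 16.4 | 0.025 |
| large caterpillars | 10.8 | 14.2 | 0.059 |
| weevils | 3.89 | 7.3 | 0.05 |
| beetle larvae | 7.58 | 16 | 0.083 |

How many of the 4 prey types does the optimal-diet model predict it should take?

Profitabilities (E/h, kJ/s): large caterpillars 0.761, weevils 0.533, beetle larvae 0.474, spiders 0.0841. Add prey in this order while the next type's profitability exceeds the intake rate on those already taken.
Rate on top 1: 0.3467. weevils: 0.533 > 0.3467 → include.
Rate on top 2: 0.3776. beetle larvae: 0.474 > 0.3776 → include.
Rate on top 3: 0.4137. spiders: 0.0841 < 0.4137 → exclude; stop.
Optimal diet: large caterpillars, weevils, beetle larvae — 3 of 4 types.

3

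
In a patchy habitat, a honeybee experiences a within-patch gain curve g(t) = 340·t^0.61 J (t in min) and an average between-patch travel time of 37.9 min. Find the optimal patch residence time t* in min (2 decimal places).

59.28 min

Maximise g(t)/(T+t): set derivative to zero → g'(t)(T+t) = g(t).
g'(t) = 0.61·340·t^-0.39. Setting 0.61·340·t^-0.39 = 340·t^0.61/(37.9+t) gives 0.61(37.9+t) = t, so 0.39·t = 0.61×37.9.
t* = 0.61×37.9/0.39 = 59.28 min.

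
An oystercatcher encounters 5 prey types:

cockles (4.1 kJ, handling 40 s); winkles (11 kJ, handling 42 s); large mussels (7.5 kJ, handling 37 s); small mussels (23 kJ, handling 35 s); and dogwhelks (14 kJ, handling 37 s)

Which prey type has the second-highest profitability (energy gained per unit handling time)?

dogwhelks

In descending order of E/h:
small mussels: 23/35 = 0.657 kJ/s
dogwhelks: 14/37 = 0.378 kJ/s
winkles: 11/42 = 0.262 kJ/s
large mussels: 7.5/37 = 0.203 kJ/s
cockles: 4.1/40 = 0.102 kJ/s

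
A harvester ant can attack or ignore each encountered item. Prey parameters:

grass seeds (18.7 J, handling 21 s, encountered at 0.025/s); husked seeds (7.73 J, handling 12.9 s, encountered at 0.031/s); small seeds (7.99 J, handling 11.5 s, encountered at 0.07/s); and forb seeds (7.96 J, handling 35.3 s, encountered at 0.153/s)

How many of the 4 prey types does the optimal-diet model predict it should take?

3

Rank by E/h (J/s): grass seeds 0.89, small seeds 0.695, husked seeds 0.599, forb seeds 0.225. Include each in turn until the next type's E/h falls below the running intake rate.
Rate on top 1: 0.3066. small seeds: 0.695 > 0.3066 → include.
Rate on top 2: 0.4407. husked seeds: 0.599 > 0.4407 → include.
Rate on top 3: 0.4639. forb seeds: 0.225 < 0.4639 → exclude; stop.
Optimal diet: grass seeds, small seeds, husked seeds — 3 of 4 types.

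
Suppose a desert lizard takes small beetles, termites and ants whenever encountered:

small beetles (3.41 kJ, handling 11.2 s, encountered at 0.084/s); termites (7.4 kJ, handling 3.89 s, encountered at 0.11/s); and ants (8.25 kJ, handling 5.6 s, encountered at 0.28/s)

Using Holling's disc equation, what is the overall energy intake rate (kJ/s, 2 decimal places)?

0.87 kJ/s

Energy encountered per unit search time: 0.084×3.41 + 0.11×7.4 + 0.28×8.25 = 3.41 kJ/s.
Handling time per unit search time: 0.084×11.2 + 0.11×3.89 + 0.28×5.6 = 2.937.
Rate = 3.41/(1 + 2.937) = 0.8663 kJ/s.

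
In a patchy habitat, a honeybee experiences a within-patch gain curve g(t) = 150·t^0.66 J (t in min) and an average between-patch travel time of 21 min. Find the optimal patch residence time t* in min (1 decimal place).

Maximise g(t)/(T+t): set derivative to zero → g'(t)(T+t) = g(t).
g'(t) = 0.66·150·t^-0.34. Setting 0.66·150·t^-0.34 = 150·t^0.66/(21+t) gives 0.66(21+t) = t, so 0.34·t = 0.66×21.
t* = 0.66×21/0.34 = 40.76 min.

40.8 min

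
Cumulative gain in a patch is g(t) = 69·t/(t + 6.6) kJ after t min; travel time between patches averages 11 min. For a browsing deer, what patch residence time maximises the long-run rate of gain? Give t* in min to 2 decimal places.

By the marginal value theorem, leave when the instantaneous gain rate g'(t) equals the habitat-wide average g(t)/(T + t).
g'(t) = 69·6.6/(t + 6.6)². Setting 69·6.6/(t+6.6)² = 69t/[(t+6.6)(11+t)] gives 6.6(11+t) = t(t+6.6), so t² = 6.6×11 = 72.6.
t* = √72.6 = 8.521 min.

8.52 min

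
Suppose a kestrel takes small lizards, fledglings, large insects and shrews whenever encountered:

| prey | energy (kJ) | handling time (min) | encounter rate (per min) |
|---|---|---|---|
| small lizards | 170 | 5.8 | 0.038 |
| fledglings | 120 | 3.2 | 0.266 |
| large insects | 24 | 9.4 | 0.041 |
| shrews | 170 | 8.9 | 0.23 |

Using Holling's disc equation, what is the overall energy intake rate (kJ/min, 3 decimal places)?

17.421 kJ/min

Energy encountered per unit search time: 0.038×170 + 0.266×120 + 0.041×24 + 0.23×170 = 78.46 kJ/min.
Handling time per unit search time: 0.038×5.8 + 0.266×3.2 + 0.041×9.4 + 0.23×8.9 = 3.504.
Rate = 78.46/(1 + 3.504) = 17.42 kJ/min.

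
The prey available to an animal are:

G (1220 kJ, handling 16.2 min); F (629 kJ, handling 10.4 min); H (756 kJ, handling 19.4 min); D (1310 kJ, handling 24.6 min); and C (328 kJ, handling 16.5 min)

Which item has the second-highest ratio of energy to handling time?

In descending order of E/h:
G: 1220/16.2 = 75.3 kJ/min
F: 629/10.4 = 60.5 kJ/min
D: 1310/24.6 = 53.3 kJ/min
H: 756/19.4 = 39 kJ/min
C: 328/16.5 = 19.9 kJ/min

F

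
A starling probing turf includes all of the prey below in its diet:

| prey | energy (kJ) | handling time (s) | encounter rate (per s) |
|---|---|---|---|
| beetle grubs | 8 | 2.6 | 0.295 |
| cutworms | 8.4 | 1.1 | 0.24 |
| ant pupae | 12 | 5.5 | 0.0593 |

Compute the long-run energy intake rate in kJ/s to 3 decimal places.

R = (0.295×8 + 0.24×8.4 + 0.0593×12) / (1 + 0.295×2.6 + 0.24×1.1 + 0.0593×5.5) = 5.088/2.357 = 2.158 kJ/s.

2.158 kJ/s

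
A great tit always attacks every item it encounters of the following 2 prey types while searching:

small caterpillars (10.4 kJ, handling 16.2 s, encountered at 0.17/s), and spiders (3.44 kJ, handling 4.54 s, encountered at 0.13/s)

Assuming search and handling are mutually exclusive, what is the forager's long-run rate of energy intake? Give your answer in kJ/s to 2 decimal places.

Energy encountered per unit search time: 0.17×10.4 + 0.13×3.44 = 2.215 kJ/s.
Handling time per unit search time: 0.17×16.2 + 0.13×4.54 = 3.344.
Rate = 2.215/(1 + 3.344) = 0.5099 kJ/s.

0.51 kJ/s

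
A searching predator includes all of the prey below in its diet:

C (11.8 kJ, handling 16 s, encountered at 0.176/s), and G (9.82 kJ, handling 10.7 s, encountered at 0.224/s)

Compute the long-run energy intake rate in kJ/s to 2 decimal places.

R = Σλ_iE_i / (1 + Σλ_ih_i)
Numerator: 0.176×11.8 + 0.224×9.82 = 4.276
Denominator: 1 + 0.176×16 + 0.224×10.7 = 6.213
R = 4.276/6.213 = 0.6883 kJ/s

0.69 kJ/s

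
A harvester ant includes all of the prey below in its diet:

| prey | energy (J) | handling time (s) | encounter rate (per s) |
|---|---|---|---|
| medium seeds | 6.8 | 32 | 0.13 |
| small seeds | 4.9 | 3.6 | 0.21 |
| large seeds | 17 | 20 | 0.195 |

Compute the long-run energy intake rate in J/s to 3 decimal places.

R = (0.13×6.8 + 0.21×4.9 + 0.195×17) / (1 + 0.13×32 + 0.21×3.6 + 0.195×20) = 5.228/9.816 = 0.5326 J/s.

0.533 J/s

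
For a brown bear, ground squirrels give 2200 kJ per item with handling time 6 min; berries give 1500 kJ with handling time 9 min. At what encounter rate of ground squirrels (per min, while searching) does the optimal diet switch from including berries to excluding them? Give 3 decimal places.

The zero-one rule: include berries iff E₂/h₂ > λE₁/(1+λh₁). Equality gives the switch point.
λE₁h₂ = E₂ + λE₂h₁ ⇒ λ = E₂/(E₁h₂ − E₂h₁) = 1500/(1.98e+04 − 9000) = 0.1389 per min.

0.139 per min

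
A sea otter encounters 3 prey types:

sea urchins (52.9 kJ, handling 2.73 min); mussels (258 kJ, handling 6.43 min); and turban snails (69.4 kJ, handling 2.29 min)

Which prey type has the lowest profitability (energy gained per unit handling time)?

In descending order of E/h:
mussels: 258/6.43 = 40.1 kJ/min
turban snails: 69.4/2.29 = 30.3 kJ/min
sea urchins: 52.9/2.73 = 19.4 kJ/min

sea urchins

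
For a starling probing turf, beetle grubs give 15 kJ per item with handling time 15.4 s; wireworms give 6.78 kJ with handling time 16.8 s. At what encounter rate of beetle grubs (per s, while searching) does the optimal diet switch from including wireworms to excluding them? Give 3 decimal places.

0.046 per s

Drop wireworms once their profitability E₂/h₂ falls below the rate achievable on beetle grubs alone: E₂/h₂ = λE₁/(1 + λh₁).
Solve for λ: λE₁h₂ = E₂(1 + λh₁) → λ(E₁h₂ − E₂h₁) = E₂ → λ = E₂/(E₁h₂ − E₂h₁).
λ = 6.78/(15×16.8 − 6.78×15.4) = 6.78/147.6 = 0.04594 per s.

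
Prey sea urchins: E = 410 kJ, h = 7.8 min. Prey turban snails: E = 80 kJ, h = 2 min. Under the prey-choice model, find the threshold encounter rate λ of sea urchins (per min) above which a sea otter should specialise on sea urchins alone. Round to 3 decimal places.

The zero-one rule: include turban snails iff E₂/h₂ > λE₁/(1+λh₁). Equality gives the switch point.
λE₁h₂ = E₂ + λE₂h₁ ⇒ λ = E₂/(E₁h₂ − E₂h₁) = 80/(820 − 624) = 0.4082 per min.

0.408 per min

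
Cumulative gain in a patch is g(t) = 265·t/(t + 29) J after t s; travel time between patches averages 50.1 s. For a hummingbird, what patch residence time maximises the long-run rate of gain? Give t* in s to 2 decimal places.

38.12 s

Maximise g(t)/(T+t): set derivative to zero → g'(t)(T+t) = g(t).
g'(t) = 265·29/(t + 29)². Setting 265·29/(t+29)² = 265t/[(t+29)(50.1+t)] gives 29(50.1+t) = t(t+29), so t² = 29×50.1 = 1453.
t* = √1453 = 38.12 s.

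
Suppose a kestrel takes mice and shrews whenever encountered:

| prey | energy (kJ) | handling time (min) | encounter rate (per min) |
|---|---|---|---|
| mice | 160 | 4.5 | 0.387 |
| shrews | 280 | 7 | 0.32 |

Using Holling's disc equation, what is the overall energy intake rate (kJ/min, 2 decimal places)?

30.42 kJ/min

Energy encountered per unit search time: 0.387×160 + 0.32×280 = 151.5 kJ/min.
Handling time per unit search time: 0.387×4.5 + 0.32×7 = 3.982.
Rate = 151.5/(1 + 3.982) = 30.42 kJ/min.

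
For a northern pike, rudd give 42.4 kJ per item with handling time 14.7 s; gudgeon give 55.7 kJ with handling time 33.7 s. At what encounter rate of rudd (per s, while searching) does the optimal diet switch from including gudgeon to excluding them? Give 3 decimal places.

The zero-one rule: include gudgeon iff E₂/h₂ > λE₁/(1+λh₁). Equality gives the switch point.
λE₁h₂ = E₂ + λE₂h₁ ⇒ λ = E₂/(E₁h₂ − E₂h₁) = 55.7/(1429 − 818.8) = 0.0913 per s.

0.091 per s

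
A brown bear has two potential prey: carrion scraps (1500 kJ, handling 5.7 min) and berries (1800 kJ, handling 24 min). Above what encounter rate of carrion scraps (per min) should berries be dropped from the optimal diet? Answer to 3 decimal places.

0.070 per min

At the threshold, the rate on carrion scraps alone equals the profitability of berries: λ·1500/(1 + λ·5.7) = 1800/24 = 75.
Rearranging, λ(1500 − 75×5.7) = 75, so λ = 75/1072 = 0.06993 per min.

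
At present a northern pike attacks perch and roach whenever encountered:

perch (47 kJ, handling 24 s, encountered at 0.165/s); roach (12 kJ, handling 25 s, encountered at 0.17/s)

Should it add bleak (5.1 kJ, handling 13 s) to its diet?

No

On perch and roach alone, R = ΣλE/(1+Σλh) = 9.795/9.21 = 1.064 kJ/s.
bleak: E/h = 5.1/13 = 0.3923 kJ/s.
Since 0.3923 < R, time spent handling bleak is better spent searching.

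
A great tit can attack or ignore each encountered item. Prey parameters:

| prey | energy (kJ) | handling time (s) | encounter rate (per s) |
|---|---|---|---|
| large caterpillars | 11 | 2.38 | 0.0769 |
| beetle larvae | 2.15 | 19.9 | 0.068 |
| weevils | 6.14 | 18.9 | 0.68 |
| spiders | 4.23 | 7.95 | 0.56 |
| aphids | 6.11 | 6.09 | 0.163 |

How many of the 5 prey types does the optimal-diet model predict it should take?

2

Rank by E/h (kJ/s): large caterpillars 4.62, aphids 1, spiders 0.532, weevils 0.325, beetle larvae 0.108. Include each in turn until the next type's E/h falls below the running intake rate.
Rate on top 1: 0.715. aphids: 1 > 0.715 → include.
Rate on top 2: 0.8465. spiders: 0.532 < 0.8465 → exclude; stop.
Optimal diet: large caterpillars, aphids — 2 of 5 types.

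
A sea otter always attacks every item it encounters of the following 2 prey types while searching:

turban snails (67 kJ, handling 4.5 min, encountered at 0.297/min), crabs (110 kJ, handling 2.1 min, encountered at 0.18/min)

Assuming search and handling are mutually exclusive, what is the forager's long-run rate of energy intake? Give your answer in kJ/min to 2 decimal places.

R = (0.297×67 + 0.18×110) / (1 + 0.297×4.5 + 0.18×2.1) = 39.7/2.715 = 14.62 kJ/min.

14.62 kJ/min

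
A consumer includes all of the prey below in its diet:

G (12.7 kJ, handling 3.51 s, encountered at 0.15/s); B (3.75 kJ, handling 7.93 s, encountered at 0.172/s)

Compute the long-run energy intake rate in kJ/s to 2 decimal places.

R = Σλ_iE_i / (1 + Σλ_ih_i)
Numerator: 0.15×12.7 + 0.172×3.75 = 2.55
Denominator: 1 + 0.15×3.51 + 0.172×7.93 = 2.89
R = 2.55/2.89 = 0.8822 kJ/s

0.88 kJ/s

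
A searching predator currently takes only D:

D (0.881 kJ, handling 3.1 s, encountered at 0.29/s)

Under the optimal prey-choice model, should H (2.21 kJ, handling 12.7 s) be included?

Yes

Current rate: (0.29×0.881)/(1 + 0.29×3.1) = 0.1345 kJ/s.
Profitability of H: 2.21/12.7 = 0.174 kJ/s.
0.174 > 0.1345, so adding H raises the average — include it.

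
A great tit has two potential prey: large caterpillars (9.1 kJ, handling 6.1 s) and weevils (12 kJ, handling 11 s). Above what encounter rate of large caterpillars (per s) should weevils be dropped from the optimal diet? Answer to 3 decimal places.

At the threshold, the rate on large caterpillars alone equals the profitability of weevils: λ·9.1/(1 + λ·6.1) = 12/11 = 1.091.
Rearranging, λ(9.1 − 1.091×6.1) = 1.091, so λ = 1.091/2.445 = 0.4461 per s.

0.446 per s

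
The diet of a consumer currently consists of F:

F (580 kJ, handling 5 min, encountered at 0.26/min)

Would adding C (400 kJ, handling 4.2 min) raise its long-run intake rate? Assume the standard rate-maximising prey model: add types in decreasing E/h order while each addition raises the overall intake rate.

Intake rate on the current diet: R = (0.26×580) / (1 + 0.26×5) = 150.8/2.3 = 65.57 kJ/min.
Profitability of C: 400/4.2 = 95.24 kJ/min.
Since 95.24 > R, including C increases the long-run rate.

Yes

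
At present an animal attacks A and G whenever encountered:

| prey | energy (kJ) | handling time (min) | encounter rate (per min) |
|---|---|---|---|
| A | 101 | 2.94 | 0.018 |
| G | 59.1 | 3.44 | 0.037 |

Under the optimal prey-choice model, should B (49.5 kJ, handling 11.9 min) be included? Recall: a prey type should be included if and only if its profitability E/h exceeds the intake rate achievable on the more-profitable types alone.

Current rate: (0.018×101 + 0.037×59.1)/(1 + 0.018×2.94 + 0.037×3.44) = 3.393 kJ/min.
Profitability of B: 49.5/11.9 = 4.16 kJ/min.
4.16 > 3.393, so adding B raises the average — include it.

Yes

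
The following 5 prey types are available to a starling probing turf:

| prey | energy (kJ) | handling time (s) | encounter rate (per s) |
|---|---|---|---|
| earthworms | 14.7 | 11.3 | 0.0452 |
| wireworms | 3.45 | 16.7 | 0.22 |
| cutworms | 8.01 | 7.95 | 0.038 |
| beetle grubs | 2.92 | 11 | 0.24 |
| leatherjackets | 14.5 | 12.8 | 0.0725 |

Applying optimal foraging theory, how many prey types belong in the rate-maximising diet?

3

Rank by E/h (kJ/s): earthworms 1.3, leatherjackets 1.13, cutworms 1.01, beetle grubs 0.265, wireworms 0.207. Include each in turn until the next type's E/h falls below the running intake rate.
Rate on top 1: 0.4398. leatherjackets: 1.13 > 0.4398 → include.
Rate on top 2: 0.7035. cutworms: 1.01 > 0.7035 → include.
Rate on top 3: 0.737. beetle grubs: 0.265 < 0.737 → exclude; stop.
Optimal diet: earthworms, leatherjackets, cutworms — 3 of 5 types.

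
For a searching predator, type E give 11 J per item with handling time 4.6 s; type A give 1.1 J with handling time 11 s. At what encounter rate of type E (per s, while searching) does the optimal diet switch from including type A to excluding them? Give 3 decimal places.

0.009 per s

The zero-one rule: include type A iff E₂/h₂ > λE₁/(1+λh₁). Equality gives the switch point.
λE₁h₂ = E₂ + λE₂h₁ ⇒ λ = E₂/(E₁h₂ − E₂h₁) = 1.1/(121 − 5.06) = 0.009488 per s.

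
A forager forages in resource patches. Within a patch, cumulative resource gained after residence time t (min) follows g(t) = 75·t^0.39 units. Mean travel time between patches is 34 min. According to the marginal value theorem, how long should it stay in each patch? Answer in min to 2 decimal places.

21.74 min

Optimal t* satisfies g'(t*) = g(t*)/(T + t*).
g'(t) = 0.39·75·t^-0.61. Setting 0.39·75·t^-0.61 = 75·t^0.39/(34+t) gives 0.39(34+t) = t, so 0.61·t = 0.39×34.
t* = 0.39×34/0.61 = 21.74 min.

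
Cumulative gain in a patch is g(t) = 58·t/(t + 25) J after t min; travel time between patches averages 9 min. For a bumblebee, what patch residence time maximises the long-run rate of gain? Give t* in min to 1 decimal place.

15.0 min

Maximise g(t)/(T+t): set derivative to zero → g'(t)(T+t) = g(t).
g'(t) = 58·25/(t + 25)². Setting 58·25/(t+25)² = 58t/[(t+25)(9+t)] gives 25(9+t) = t(t+25), so t² = 25×9 = 225.
t* = √225 = 15 min.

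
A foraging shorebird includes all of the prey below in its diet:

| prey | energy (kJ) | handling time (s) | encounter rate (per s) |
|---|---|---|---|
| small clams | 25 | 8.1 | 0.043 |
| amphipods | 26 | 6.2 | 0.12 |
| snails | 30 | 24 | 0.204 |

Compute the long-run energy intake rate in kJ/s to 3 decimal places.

1.476 kJ/s

R = Σλ_iE_i / (1 + Σλ_ih_i)
Numerator: 0.043×25 + 0.12×26 + 0.204×30 = 10.31
Denominator: 1 + 0.043×8.1 + 0.12×6.2 + 0.204×24 = 6.988
R = 10.31/6.988 = 1.476 kJ/s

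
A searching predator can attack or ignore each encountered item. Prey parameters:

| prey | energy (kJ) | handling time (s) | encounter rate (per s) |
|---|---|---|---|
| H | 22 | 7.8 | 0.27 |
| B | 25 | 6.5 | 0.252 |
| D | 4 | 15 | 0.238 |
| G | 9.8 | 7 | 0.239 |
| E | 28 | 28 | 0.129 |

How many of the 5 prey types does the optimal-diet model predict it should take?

Rank by E/h (kJ/s): B 3.85, H 2.82, G 1.4, E 1, D 0.267. Include each in turn until the next type's E/h falls below the running intake rate.
Rate on top 1: 2.388. H: 2.82 > 2.388 → include.
Rate on top 2: 2.58. G: 1.4 < 2.58 → exclude; stop.
Optimal diet: B, H — 2 of 5 types.

2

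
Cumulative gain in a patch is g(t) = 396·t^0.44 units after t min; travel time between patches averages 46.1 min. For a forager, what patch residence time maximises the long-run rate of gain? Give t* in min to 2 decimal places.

36.22 min

Maximise g(t)/(T+t): set derivative to zero → g'(t)(T+t) = g(t).
g'(t) = 0.44·396·t^-0.56. Setting 0.44·396·t^-0.56 = 396·t^0.44/(46.1+t) gives 0.44(46.1+t) = t, so 0.56·t = 0.44×46.1.
t* = 0.44×46.1/0.56 = 36.22 min.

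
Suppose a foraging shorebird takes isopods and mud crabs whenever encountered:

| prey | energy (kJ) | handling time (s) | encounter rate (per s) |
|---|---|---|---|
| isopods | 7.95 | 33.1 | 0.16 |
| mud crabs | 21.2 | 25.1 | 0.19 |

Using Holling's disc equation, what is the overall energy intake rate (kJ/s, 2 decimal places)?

Energy encountered per unit search time: 0.16×7.95 + 0.19×21.2 = 5.3 kJ/s.
Handling time per unit search time: 0.16×33.1 + 0.19×25.1 = 10.07.
Rate = 5.3/(1 + 10.07) = 0.479 kJ/s.

0.48 kJ/s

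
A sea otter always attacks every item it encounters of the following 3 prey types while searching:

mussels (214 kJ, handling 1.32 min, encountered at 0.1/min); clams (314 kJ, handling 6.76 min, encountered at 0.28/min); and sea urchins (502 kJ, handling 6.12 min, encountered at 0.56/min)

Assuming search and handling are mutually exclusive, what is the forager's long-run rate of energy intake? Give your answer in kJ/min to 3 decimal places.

60.515 kJ/min

Energy encountered per unit search time: 0.1×214 + 0.28×314 + 0.56×502 = 390.4 kJ/min.
Handling time per unit search time: 0.1×1.32 + 0.28×6.76 + 0.56×6.12 = 5.452.
Rate = 390.4/(1 + 5.452) = 60.51 kJ/min.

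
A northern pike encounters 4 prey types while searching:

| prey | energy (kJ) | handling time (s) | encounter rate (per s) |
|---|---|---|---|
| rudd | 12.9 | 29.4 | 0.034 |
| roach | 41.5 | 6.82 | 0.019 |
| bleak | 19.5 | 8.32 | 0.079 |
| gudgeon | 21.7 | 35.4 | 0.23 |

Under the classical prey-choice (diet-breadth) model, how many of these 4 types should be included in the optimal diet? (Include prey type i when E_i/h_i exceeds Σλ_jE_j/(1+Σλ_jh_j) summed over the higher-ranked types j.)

2

Profitabilities (E/h, kJ/s): roach 6.09, bleak 2.34, gudgeon 0.613, rudd 0.439. Add prey in this order while the next type's profitability exceeds the intake rate on those already taken.
Rate on top 1: 0.698. bleak: 2.34 > 0.698 → include.
Rate on top 2: 1.303. gudgeon: 0.613 < 1.303 → exclude; stop.
Optimal diet: roach, bleak — 2 of 4 types.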